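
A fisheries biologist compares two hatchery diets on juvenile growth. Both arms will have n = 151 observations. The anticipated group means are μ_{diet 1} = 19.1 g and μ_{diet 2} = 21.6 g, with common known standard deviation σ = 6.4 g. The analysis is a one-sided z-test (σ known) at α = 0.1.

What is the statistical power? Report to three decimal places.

Power ≈ 0.983

Standardized effect: d = |μ_{diet 1} − μ_{diet 2}| / σ = |19.1 − 21.6| / 6.4 = 0.3906
Noncentrality parameter: δ = d·√(n/2) = 0.3906 × √(151/2) = 3.3942
One-sided α = 0.1 → critical value z_{0.1} = 1.282.
Power = Φ(δ − 1.282) = Φ(2.113) = 0.9827.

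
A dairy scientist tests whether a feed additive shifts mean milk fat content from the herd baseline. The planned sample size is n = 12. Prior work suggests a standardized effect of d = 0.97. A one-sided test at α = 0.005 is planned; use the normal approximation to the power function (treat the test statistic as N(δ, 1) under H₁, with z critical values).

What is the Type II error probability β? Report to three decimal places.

Noncentrality parameter: δ = d·√n = 0.97 × √12 = 3.3602
One-sided α = 0.005 → critical value z_{0.005} = 2.576.
Power = P(Z > 2.576 − δ) = Φ(0.784) = 0.7836.
Type II error: β = 1 − power = 1 − 0.7836 = 0.2164.

β ≈ 0.216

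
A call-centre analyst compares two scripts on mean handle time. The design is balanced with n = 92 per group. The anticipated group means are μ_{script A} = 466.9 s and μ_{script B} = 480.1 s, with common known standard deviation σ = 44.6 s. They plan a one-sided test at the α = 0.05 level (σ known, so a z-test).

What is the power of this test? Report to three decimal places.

Standardized effect: d = |μ_{script A} − μ_{script B}| / σ = |466.9 − 480.1| / 44.6 = 0.2960
Noncentrality parameter: δ = d·√(n/2) = 0.2960 × √(92/2) = 2.0073
Critical value for a one-sided test at α = 0.05: z_α = 1.645.
Power = P(Z > 1.645 − δ) = Φ(0.362) = 0.6415.

Power ≈ 0.642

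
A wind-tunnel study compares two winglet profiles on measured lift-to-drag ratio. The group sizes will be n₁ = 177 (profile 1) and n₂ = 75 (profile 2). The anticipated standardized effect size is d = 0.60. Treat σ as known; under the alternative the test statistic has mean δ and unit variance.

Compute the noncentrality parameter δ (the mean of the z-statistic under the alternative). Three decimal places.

δ = d / √(1/n₁ + 1/n₂) = 0.60 / √(1/177 + 1/75) = 4.3548

δ ≈ 4.355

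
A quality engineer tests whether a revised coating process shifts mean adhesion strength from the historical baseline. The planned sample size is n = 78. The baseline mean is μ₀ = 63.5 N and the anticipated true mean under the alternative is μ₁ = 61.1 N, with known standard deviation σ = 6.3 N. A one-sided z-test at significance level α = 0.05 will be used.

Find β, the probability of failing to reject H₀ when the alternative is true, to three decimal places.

Standardized effect: d = |μ₁ − μ₀| / σ = |61.1 − 63.5| / 6.3 = 0.3810
Noncentrality parameter: δ = d·√n = 0.3810 × √78 = 3.3645
One-sided α = 0.05 → critical value z_{0.05} = 1.645.
Power = Φ(δ − 1.645) = Φ(1.720) = 0.9572.
Type II error: β = 1 − power = 1 − 0.9572 = 0.0428.

β ≈ 0.043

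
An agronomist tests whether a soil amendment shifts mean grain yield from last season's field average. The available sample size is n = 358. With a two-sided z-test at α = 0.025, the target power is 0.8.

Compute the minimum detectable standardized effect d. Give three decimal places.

Need Φ(δ − 2.241) = 0.8, so δ = 2.241 + 0.842 = 3.083.
(Lower-tail contribution to power is negligible for δ > 0.)
δ = d·√n ⇒ d = δ/√n = 3.083/√358 = 0.1629.

d ≈ 0.163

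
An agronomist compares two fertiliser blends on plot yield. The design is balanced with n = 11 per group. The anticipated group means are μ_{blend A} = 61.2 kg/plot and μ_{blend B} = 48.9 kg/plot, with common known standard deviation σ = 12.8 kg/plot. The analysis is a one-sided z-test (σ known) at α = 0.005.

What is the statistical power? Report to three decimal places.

Power ≈ 0.374

Standardized effect: d = |μ_{blend A} − μ_{blend B}| / σ = |61.2 − 48.9| / 12.8 = 0.9609
Noncentrality parameter: δ = d·√(n/2) = 0.9609 × √(11/2) = 2.2536
Critical value for a one-sided test at α = 0.005: z_α = 2.576.
Power = Φ(δ − 2.576) = Φ(-0.322) = 0.3736.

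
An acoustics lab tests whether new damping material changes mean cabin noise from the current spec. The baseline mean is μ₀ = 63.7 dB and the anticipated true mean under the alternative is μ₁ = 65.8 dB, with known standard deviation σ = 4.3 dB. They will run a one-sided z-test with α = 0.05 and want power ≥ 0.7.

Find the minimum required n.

n = 20

Standardized effect: d = |μ₁ − μ₀| / σ = |65.8 − 63.7| / 4.3 = 0.4884
For power 0.7 need Φ(δ − z_{0.05}) = 0.7, so δ = z_{0.05} + z_{0.30} = 1.645 + 0.524 = 2.169.
δ = d·√n ⇒ n = (δ/d)² = (2.169 / 0.4884)² = 19.73.
Round up to the next whole unit.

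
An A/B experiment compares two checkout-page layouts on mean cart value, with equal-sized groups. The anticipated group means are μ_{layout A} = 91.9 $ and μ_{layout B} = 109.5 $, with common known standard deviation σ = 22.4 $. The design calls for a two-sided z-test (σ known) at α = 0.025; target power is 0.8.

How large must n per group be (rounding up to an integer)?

n = 31 per group

Standardized effect: d = |μ_{layout A} − μ_{layout B}| / σ = |91.9 − 109.5| / 22.4 = 0.7857
Set Φ(δ − 2.241) = 0.8; then δ − 2.241 = Φ⁻¹(0.8) = 0.842, giving δ = 3.083.
(For δ > 0 the lower-tail rejection region contributes negligibly to power, so the one-term inversion is standard.)
δ = d·√(n/2) ⇒ n = 2(δ/d)² = 2 × (3.083 / 0.7857)² = 30.79.
Round up to the next whole unit.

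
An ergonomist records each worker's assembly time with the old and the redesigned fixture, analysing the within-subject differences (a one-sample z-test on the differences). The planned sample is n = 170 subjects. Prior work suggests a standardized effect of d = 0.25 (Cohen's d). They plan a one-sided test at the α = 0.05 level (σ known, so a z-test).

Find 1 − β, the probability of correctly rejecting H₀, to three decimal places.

Power ≈ 0.947

Noncentrality parameter: δ = d·√n = 0.25 × √170 = 3.2596
Critical value for a one-sided test at α = 0.05: z_α = 1.645.
Power = P(Z > 1.645 − δ) = Φ(1.615) = 0.9468.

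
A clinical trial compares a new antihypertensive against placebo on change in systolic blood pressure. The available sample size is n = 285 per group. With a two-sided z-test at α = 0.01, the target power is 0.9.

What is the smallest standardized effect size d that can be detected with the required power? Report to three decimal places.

Required noncentrality: δ = z_{0.005} + z_{0.10} = 2.576 + 1.282 = 3.857.
(Lower-tail contribution to power is negligible for δ > 0.)
δ = d·√(n/2) ⇒ d = δ/√(n/2) = 3.857/√(285/2) = 0.3231.

d ≈ 0.323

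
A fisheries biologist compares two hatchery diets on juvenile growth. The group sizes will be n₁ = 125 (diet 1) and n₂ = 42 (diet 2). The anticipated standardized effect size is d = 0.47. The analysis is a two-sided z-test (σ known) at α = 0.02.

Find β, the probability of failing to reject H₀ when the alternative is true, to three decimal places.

Noncentrality parameter: δ = d / √(1/n₁ + 1/n₂) = 0.47 / √(1/125 + 1/42) = 2.6352
Two-sided α = 0.02 → critical value z_{0.01} = 2.326.
Power = Φ(δ − 2.326) + Φ(−δ − 2.326) = Φ(0.309) + Φ(-4.962) = 0.6213 + 0.0000 = 0.6213.
Type II error: β = 1 − power = 1 − 0.6213 = 0.3787.

β ≈ 0.379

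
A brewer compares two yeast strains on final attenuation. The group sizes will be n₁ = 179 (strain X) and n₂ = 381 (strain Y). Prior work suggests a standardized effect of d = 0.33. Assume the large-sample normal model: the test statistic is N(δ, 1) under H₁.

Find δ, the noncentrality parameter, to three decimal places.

The noncentrality parameter scales effect size by the design's sample-size factor: δ = d / √(1/n₁ + 1/n₂) = 0.33 / √(1/179 + 1/381) = 3.6417

δ ≈ 3.642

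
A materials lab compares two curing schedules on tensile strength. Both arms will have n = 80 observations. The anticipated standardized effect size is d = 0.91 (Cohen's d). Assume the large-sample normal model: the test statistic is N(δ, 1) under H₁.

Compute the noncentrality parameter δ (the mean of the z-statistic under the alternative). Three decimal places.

The noncentrality parameter scales effect size by the design's sample-size factor: δ = d·√(n/2) = 0.91 × √(80/2) = 5.7553

δ ≈ 5.755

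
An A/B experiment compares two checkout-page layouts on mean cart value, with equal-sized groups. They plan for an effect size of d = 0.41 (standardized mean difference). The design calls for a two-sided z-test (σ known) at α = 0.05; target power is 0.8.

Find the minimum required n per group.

n = 94 per group

Set Φ(δ − 1.960) = 0.8; then δ − 1.960 = Φ⁻¹(0.8) = 0.842, giving δ = 2.802.
(The Φ(−δ − z_{α/2}) term is vanishingly small for δ > 0 and is dropped in the standard sample-size formula.)
δ = d·√(n/2) ⇒ n = 2(δ/d)² = 2 × (2.802 / 0.41)² = 93.38.
Rounding up, n = 94 per group.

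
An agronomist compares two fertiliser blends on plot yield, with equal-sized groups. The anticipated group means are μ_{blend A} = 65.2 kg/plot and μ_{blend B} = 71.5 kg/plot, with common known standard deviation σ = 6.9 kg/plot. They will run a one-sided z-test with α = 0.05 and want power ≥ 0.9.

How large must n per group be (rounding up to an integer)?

n = 21 per group

Standardized effect: d = |μ_{blend A} − μ_{blend B}| / σ = |65.2 − 71.5| / 6.9 = 0.9130
Set Φ(δ − 1.645) = 0.9; then δ − 1.645 = Φ⁻¹(0.9) = 1.282, giving δ = 2.926.
δ = d·√(n/2) ⇒ n = 2(δ/d)² = 2 × (2.926 / 0.9130)² = 20.55.
Rounding up, n = 21 per group.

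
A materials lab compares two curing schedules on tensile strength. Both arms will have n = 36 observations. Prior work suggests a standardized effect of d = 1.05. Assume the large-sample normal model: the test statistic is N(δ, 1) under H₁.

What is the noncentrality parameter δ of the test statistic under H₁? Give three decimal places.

δ = d·√(n/2) = 1.05 × √(36/2) = 4.4548

δ ≈ 4.455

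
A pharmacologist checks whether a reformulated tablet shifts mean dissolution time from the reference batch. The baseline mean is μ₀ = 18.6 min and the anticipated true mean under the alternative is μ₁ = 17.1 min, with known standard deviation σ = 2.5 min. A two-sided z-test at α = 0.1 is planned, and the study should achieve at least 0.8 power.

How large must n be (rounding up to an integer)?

Standardized effect: d = |μ₁ − μ₀| / σ = |17.1 − 18.6| / 2.5 = 0.6000
For power 0.8 need Φ(δ − z_{0.05}) = 0.8, so δ = z_{0.05} + z_{0.20} = 1.645 + 0.842 = 2.486.
(For δ > 0 the lower-tail rejection region contributes negligibly to power, so the one-term inversion is standard.)
δ = d·√n ⇒ n = (δ/d)² = (2.486 / 0.6000)² = 17.17.
Rounding up, n = 18.

n = 18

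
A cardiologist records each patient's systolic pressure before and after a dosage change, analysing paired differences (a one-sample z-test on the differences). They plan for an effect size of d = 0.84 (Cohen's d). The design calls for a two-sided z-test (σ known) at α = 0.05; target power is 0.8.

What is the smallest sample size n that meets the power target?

n = 12

For power 0.8 need Φ(δ − z_{0.025}) = 0.8, so δ = z_{0.025} + z_{0.20} = 1.960 + 0.842 = 2.802.
(The Φ(−δ − z_{α/2}) term is vanishingly small for δ > 0 and is dropped in the standard sample-size formula.)
δ = d·√n ⇒ n = (δ/d)² = (2.802 / 0.84)² = 11.12.
Round up to the next whole unit.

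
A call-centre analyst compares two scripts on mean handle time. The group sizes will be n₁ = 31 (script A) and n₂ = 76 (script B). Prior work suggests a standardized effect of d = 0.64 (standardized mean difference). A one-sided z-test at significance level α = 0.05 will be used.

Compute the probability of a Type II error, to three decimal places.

Noncentrality parameter: δ = d / √(1/n₁ + 1/n₂) = 0.64 / √(1/31 + 1/76) = 3.0031
One-sided α = 0.05 → critical value z_{0.05} = 1.645.
Power = P(Z > 1.645 − δ) = Φ(1.358) = 0.9128.
Type II error: β = 1 − power = 1 − 0.9128 = 0.0872.

β ≈ 0.087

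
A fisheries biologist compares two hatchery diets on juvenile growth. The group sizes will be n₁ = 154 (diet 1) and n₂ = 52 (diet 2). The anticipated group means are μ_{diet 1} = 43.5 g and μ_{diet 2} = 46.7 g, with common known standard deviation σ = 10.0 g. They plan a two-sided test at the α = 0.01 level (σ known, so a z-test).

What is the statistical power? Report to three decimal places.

Power ≈ 0.281

Standardized effect: d = |μ_{diet 1} − μ_{diet 2}| / σ = |43.5 − 46.7| / 10.0 = 0.3200
Noncentrality parameter: δ = d / √(1/n₁ + 1/n₂) = 0.3200 / √(1/154 + 1/52) = 1.9952
Two-sided α = 0.01 → critical value z_{0.005} = 2.576.
Power = Φ(δ − 2.576) + Φ(−δ − 2.576) = Φ(-0.581) + Φ(-4.571) = 0.2807 + 0.0000 = 0.2807.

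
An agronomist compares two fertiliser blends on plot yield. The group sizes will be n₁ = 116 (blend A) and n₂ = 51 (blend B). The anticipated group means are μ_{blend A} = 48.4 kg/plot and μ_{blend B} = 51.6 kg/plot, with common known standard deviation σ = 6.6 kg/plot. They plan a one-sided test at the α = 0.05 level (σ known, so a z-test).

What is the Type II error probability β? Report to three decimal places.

β ≈ 0.107

Standardized effect: d = |μ_{blend A} − μ_{blend B}| / σ = |48.4 − 51.6| / 6.6 = 0.4848
Noncentrality parameter: δ = d / √(1/n₁ + 1/n₂) = 0.4848 / √(1/116 + 1/51) = 2.8858
One-sided α = 0.05 → critical value z_{0.05} = 1.645.
Power = P(Z > 1.645 − δ) = Φ(1.241) = 0.8927.
Type II error: β = 1 − power = 1 − 0.8927 = 0.1073.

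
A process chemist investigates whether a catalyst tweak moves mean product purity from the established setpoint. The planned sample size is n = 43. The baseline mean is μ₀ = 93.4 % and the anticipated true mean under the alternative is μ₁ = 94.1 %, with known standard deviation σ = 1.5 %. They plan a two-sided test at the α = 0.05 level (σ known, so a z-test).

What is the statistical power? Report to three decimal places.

Standardized effect: d = |μ₁ − μ₀| / σ = |94.1 − 93.4| / 1.5 = 0.4667
Noncentrality parameter: δ = d·√n = 0.4667 × √43 = 3.0601
Critical value for a two-sided test at α = 0.05: z_{α/2} = 1.960.
Power = Φ(δ − 1.960) + Φ(−δ − 1.960) = Φ(1.100) + Φ(-5.020) = 0.8644 + 0.0000 = 0.8644.

Power ≈ 0.864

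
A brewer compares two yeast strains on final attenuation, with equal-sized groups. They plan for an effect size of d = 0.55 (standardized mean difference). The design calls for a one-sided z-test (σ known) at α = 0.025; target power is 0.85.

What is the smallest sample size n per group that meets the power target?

Set Φ(δ − 1.960) = 0.85; then δ − 1.960 = Φ⁻¹(0.85) = 1.036, giving δ = 2.996.
δ = d·√(n/2) ⇒ n = 2(δ/d)² = 2 × (2.996 / 0.55)² = 59.36.
Round up to the next whole unit.

n = 60 per group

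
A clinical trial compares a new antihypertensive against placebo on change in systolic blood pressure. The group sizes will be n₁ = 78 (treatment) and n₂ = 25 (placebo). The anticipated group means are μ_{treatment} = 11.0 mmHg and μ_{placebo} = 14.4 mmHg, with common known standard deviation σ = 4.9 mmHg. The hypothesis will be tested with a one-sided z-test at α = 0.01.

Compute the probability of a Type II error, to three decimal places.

β ≈ 0.244

Standardized effect: d = |μ_{treatment} − μ_{placebo}| / σ = |11.0 − 14.4| / 4.9 = 0.6939
Noncentrality parameter: δ = d / √(1/n₁ + 1/n₂) = 0.6939 / √(1/78 + 1/25) = 3.0191
One-sided α = 0.01 → critical value z_{0.01} = 2.326.
Power = P(Z > 2.326 − δ) = Φ(0.693) = 0.7558.
Type II error: β = 1 − power = 1 − 0.7558 = 0.2442.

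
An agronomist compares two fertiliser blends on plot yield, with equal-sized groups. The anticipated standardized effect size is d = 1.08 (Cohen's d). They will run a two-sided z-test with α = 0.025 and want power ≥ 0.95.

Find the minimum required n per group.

n = 26 per group

For power 0.95 need Φ(δ − z_{0.0125}) = 0.95, so δ = z_{0.0125} + z_{0.05} = 2.241 + 1.645 = 3.886.
(For δ > 0 the lower-tail rejection region contributes negligibly to power, so the one-term inversion is standard.)
δ = d·√(n/2) ⇒ n = 2(δ/d)² = 2 × (3.886 / 1.08)² = 25.90.
Round up to the next whole unit.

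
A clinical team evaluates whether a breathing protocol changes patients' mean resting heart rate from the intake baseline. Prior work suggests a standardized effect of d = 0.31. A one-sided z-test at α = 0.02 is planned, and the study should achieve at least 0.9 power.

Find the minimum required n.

Set Φ(δ − 2.054) = 0.9; then δ − 2.054 = Φ⁻¹(0.9) = 1.282, giving δ = 3.335.
δ = d·√n ⇒ n = (δ/d)² = (3.335 / 0.31)² = 115.76.
Round up to the next whole unit.

n = 116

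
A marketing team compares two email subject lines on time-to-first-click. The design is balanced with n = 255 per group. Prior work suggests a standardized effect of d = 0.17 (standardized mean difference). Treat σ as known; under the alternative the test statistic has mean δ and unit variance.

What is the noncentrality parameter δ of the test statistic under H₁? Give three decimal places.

δ = d·√(n/2) = 0.17 × √(255/2) = 1.9196

δ ≈ 1.920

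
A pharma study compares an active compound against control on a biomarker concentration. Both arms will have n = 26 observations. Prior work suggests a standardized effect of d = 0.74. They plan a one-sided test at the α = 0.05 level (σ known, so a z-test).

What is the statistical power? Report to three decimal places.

Noncentrality parameter: δ = d·√(n/2) = 0.74 × √(26/2) = 2.6681
Critical value for a one-sided test at α = 0.05: z_α = 1.645.
Power = P(Z > 1.645 − δ) = Φ(1.023) = 0.8469.

Power ≈ 0.847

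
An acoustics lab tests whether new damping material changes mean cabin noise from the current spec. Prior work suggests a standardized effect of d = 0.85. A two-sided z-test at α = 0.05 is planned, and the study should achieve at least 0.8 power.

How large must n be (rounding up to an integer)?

n = 11

Set Φ(δ − 1.960) = 0.8; then δ − 1.960 = Φ⁻¹(0.8) = 0.842, giving δ = 2.802.
(Ignoring the negligible lower-tail rejection probability gives the usual closed-form inversion.)
δ = d·√n ⇒ n = (δ/d)² = (2.802 / 0.85)² = 10.86.
Round up to the next whole unit.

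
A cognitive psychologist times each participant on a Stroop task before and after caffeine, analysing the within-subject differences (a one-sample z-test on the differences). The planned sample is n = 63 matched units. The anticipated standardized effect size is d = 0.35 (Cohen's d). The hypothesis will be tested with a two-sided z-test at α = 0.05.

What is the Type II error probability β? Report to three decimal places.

Noncentrality parameter: λ = d·√n = 0.35 × √63 = 2.7780
Two-sided α = 0.05 → critical value z_{0.025} = 1.960.
Power = Φ(λ − 1.960) + Φ(−λ − 1.960) = Φ(0.818) + Φ(-4.738) = 0.7933 + 0.0000 = 0.7933.
Type II error: β = 1 − power = 1 − 0.7933 = 0.2067.

β ≈ 0.207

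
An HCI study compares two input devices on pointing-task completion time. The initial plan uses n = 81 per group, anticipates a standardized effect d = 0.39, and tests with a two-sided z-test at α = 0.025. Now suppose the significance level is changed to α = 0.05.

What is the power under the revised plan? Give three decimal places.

Power ≈ 0.699

δ = d·√(n/2) = 0.39 × √(81/2) = 2.4819 (unchanged). New critical value: z_{0.025} = 1.960.
Revised power = Φ(δ − 1.960) + Φ(−δ − 1.960) = Φ(0.522) + Φ(-4.442) = 0.6992 + 0.0000 = 0.6992.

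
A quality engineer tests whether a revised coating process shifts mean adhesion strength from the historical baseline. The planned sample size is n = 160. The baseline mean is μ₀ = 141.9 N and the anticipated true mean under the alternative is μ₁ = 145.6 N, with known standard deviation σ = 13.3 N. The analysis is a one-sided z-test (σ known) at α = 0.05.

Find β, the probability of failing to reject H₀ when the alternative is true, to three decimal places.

Standardized effect: d = |μ₁ − μ₀| / σ = |145.6 − 141.9| / 13.3 = 0.2782
Noncentrality parameter: δ = d·√n = 0.2782 × √160 = 3.5189
Critical value for a one-sided test at α = 0.05: z_α = 1.645.
Power = Φ(δ − 1.645) = Φ(1.874) = 0.9695.
Type II error: β = 1 − power = 1 − 0.9695 = 0.0305.

β ≈ 0.030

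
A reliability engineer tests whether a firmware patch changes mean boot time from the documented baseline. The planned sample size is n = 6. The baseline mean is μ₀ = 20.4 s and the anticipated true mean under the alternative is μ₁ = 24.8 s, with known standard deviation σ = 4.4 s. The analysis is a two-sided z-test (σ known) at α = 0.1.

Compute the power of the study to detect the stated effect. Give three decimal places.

Standardized effect: d = |μ₁ − μ₀| / σ = |24.8 − 20.4| / 4.4 = 1.0000
Noncentrality parameter: δ = d·√n = 1.0000 × √6 = 2.4495
Two-sided α = 0.1 → critical value z_{0.05} = 1.645.
Power = Φ(δ − 1.645) + Φ(−δ − 1.645) = Φ(0.805) + Φ(-4.094) = 0.7895 + 0.0000 = 0.7895.

Power ≈ 0.790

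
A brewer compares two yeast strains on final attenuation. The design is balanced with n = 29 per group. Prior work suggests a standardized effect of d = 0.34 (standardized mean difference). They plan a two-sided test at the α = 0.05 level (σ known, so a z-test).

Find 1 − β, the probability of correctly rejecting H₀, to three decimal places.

Noncentrality parameter: δ = d·√(n/2) = 0.34 × √(29/2) = 1.2947
Critical value for a two-sided test at α = 0.05: z_{α/2} = 1.960.
Power = Φ(δ − 1.960) + Φ(−δ − 1.960) = Φ(-0.665) + Φ(-3.255) = 0.2529 + 0.0006 = 0.2535.

Power ≈ 0.254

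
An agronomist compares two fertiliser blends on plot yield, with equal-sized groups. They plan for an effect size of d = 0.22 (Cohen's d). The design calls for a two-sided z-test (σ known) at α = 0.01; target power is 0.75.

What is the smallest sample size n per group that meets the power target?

n = 437 per group

Set Φ(δ − 2.576) = 0.75; then δ − 2.576 = Φ⁻¹(0.75) = 0.674, giving δ = 3.250.
(The Φ(−δ − z_{α/2}) term is vanishingly small for δ > 0 and is dropped in the standard sample-size formula.)
δ = d·√(n/2) ⇒ n = 2(δ/d)² = 2 × (3.250 / 0.22)² = 436.55.
Round up to the next whole unit.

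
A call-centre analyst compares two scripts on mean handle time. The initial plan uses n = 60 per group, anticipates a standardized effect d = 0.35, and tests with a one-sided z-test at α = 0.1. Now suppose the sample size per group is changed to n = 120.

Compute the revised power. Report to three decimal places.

Power ≈ 0.924

With n = 120 per group: δ = d·√(n/2) = 0.35 × √(120/2) = 2.7111. Critical value z_{0.1} = 1.282.
Revised power = Φ(δ − 1.282) = Φ(1.430) = 0.9236.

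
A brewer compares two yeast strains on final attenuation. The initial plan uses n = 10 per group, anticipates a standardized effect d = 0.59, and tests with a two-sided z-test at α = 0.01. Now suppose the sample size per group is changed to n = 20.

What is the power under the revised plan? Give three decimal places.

Power ≈ 0.239

With n = 20 per group: δ = d·√(n/2) = 0.59 × √(20/2) = 1.8657. Critical value z_{0.005} = 2.576.
Revised power = Φ(δ − 2.576) + Φ(−δ − 2.576) = Φ(-0.710) + Φ(-4.442) = 0.2388 + 0.0000 = 0.2388.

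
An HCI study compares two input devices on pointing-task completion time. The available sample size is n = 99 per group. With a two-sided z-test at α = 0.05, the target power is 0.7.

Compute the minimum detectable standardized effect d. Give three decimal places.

d ≈ 0.353

Required noncentrality: δ = z_{0.025} + z_{0.30} = 1.960 + 0.524 = 2.484.
(The second rejection-region term Φ(−δ − z_{α/2}) is negligible and dropped.)
δ = d·√(n/2) ⇒ d = δ/√(n/2) = 2.484/√(99/2) = 0.3531.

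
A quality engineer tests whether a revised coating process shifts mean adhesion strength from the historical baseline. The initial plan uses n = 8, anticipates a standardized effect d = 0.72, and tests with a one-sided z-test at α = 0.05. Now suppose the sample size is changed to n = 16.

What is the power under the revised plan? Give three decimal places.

Power ≈ 0.892

With n = 16: δ = d·√n = 0.72 × √16 = 2.8800. Critical value z_{0.05} = 1.645.
Revised power = Φ(δ − 1.645) = Φ(1.235) = 0.8916.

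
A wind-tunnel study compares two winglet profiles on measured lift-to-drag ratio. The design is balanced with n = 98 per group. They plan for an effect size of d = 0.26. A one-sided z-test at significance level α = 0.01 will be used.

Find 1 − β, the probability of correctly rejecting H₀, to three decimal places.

Noncentrality parameter: λ = d·√(n/2) = 0.26 × √(98/2) = 1.8200
Critical value for a one-sided test at α = 0.01: z_α = 2.326.
Power = P(Z > 2.326 − λ) = Φ(-0.506) = 0.3063.

Power ≈ 0.306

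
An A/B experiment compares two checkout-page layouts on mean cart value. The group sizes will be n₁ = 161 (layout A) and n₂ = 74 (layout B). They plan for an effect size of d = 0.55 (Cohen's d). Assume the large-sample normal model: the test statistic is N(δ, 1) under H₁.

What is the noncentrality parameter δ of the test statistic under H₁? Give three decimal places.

δ = d / √(1/n₁ + 1/n₂) = 0.55 / √(1/161 + 1/74) = 3.9161

δ ≈ 3.916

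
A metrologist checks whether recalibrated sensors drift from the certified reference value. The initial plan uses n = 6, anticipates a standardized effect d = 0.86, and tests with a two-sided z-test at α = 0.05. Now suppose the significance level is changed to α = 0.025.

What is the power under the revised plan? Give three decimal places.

δ = d·√n = 0.86 × √6 = 2.1066 (unchanged). New critical value: z_{0.0125} = 2.241.
Revised power = Φ(δ − 2.241) + Φ(−δ − 2.241) = Φ(-0.135) + Φ(-4.348) = 0.4464 + 0.0000 = 0.4464.

Power ≈ 0.446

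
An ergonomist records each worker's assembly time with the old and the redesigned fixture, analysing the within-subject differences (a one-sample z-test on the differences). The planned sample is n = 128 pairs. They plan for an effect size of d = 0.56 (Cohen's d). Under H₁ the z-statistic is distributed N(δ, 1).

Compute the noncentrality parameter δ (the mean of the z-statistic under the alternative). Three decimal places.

δ = d·√n = 0.56 × √128 = 6.3357

δ ≈ 6.336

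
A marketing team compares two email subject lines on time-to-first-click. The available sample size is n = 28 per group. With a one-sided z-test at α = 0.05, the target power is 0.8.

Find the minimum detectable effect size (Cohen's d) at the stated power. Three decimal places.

d ≈ 0.665

Need Φ(δ − 1.645) = 0.8, so δ = 1.645 + 0.842 = 2.486.
δ = d·√(n/2) ⇒ d = δ/√(n/2) = 2.486/√(28/2) = 0.6645.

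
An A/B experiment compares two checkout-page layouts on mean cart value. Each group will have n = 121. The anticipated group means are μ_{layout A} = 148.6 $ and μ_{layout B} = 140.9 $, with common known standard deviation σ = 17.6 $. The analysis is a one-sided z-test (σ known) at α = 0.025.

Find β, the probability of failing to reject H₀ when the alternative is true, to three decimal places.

β ≈ 0.075

Standardized effect: d = |μ_{layout A} − μ_{layout B}| / σ = |148.6 − 140.9| / 17.6 = 0.4375
Noncentrality parameter: δ = d·√(n/2) = 0.4375 × √(121/2) = 3.4030
Critical value for a one-sided test at α = 0.025: z_α = 1.960.
Power = Φ(δ − 1.960) = Φ(1.443) = 0.9255.
Type II error: β = 1 − power = 1 − 0.9255 = 0.0745.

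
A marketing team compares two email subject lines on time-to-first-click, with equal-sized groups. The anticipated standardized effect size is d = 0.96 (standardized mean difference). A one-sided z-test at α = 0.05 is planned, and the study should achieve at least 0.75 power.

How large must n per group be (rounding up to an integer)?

Set Φ(δ − 1.645) = 0.75; then δ − 1.645 = Φ⁻¹(0.75) = 0.674, giving δ = 2.319.
δ = d·√(n/2) ⇒ n = 2(δ/d)² = 2 × (2.319 / 0.96)² = 11.67.
Round up to the next whole unit.

n = 12 per group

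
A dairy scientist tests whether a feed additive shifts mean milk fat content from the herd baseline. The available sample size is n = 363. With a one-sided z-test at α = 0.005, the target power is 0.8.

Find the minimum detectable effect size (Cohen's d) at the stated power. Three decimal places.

Required noncentrality: δ = z_{0.005} + z_{0.20} = 2.576 + 0.842 = 3.417.
δ = d·√n ⇒ d = δ/√n = 3.417/√363 = 0.1794.

d ≈ 0.179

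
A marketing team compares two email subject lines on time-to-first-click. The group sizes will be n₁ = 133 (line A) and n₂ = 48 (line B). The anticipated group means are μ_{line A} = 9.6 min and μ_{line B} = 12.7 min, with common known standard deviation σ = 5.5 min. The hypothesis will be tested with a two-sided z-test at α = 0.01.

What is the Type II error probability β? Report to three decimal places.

β ≈ 0.220

Standardized effect: d = |μ_{line A} − μ_{line B}| / σ = |9.6 − 12.7| / 5.5 = 0.5636
Noncentrality parameter: δ = d / √(1/n₁ + 1/n₂) = 0.5636 / √(1/133 + 1/48) = 3.3474
Critical value for a two-sided test at α = 0.01: z_{α/2} = 2.576.
Power = Φ(δ − 2.576) + Φ(−δ − 2.576) = Φ(0.772) + Φ(-5.923) = 0.7798 + 0.0000 = 0.7798.
Type II error: β = 1 − power = 1 − 0.7798 = 0.2202.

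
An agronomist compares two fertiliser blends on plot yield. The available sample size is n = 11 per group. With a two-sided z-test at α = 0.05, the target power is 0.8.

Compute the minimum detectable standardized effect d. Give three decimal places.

Need Φ(δ − 1.960) = 0.8, so δ = 1.960 + 0.842 = 2.802.
(Lower-tail contribution to power is negligible for δ > 0.)
δ = d·√(n/2) ⇒ d = δ/√(n/2) = 2.802/√(11/2) = 1.1946.

d ≈ 1.195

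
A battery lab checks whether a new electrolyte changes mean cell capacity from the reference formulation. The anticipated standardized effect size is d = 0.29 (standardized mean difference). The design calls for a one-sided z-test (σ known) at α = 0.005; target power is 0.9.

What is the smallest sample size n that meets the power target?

n = 177

For power 0.9 need Φ(δ − z_{0.005}) = 0.9, so δ = z_{0.005} + z_{0.10} = 2.576 + 1.282 = 3.857.
δ = d·√n ⇒ n = (δ/d)² = (3.857 / 0.29)² = 176.92.
Rounding up, n = 177.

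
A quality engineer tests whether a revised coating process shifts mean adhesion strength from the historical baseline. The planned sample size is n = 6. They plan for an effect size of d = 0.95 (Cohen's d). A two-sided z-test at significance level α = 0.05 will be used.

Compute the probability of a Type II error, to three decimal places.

Noncentrality parameter: δ = d·√n = 0.95 × √6 = 2.3270
Two-sided α = 0.05 → critical value z_{0.025} = 1.960.
Power = Φ(δ − 1.960) + Φ(−δ − 1.960) = Φ(0.367) + Φ(-4.287) = 0.6432 + 0.0000 = 0.6432.
Type II error: β = 1 − power = 1 − 0.6432 = 0.3568.

β ≈ 0.357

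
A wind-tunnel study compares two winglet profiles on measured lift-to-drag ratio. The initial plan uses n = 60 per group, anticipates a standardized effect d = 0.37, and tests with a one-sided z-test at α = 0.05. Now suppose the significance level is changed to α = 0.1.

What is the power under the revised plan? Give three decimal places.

Power ≈ 0.772

δ = d·√(n/2) = 0.37 × √(60/2) = 2.0266 (unchanged). New critical value: z_{0.1} = 1.282.
Revised power = Φ(δ − 1.282) = Φ(0.745) = 0.7719.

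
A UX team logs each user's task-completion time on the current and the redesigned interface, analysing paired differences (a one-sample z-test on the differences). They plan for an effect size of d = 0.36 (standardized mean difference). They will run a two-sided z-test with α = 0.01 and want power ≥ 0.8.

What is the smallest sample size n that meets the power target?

Set Φ(δ − 2.576) = 0.8; then δ − 2.576 = Φ⁻¹(0.8) = 0.842, giving δ = 3.417.
(The Φ(−δ − z_{α/2}) term is vanishingly small for δ > 0 and is dropped in the standard sample-size formula.)
δ = d·√n ⇒ n = (δ/d)² = (3.417 / 0.36)² = 90.12.
Rounding up, n = 91.

n = 91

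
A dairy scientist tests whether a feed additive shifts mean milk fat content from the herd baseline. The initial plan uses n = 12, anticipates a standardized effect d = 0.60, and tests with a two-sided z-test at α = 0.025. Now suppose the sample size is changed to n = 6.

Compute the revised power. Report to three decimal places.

With n = 6: δ = d·√n = 0.60 × √6 = 1.4697. Critical value z_{0.0125} = 2.241.
Revised power = Φ(δ − 2.241) + Φ(−δ − 2.241) = Φ(-0.772) + Φ(-3.711) = 0.2201 + 0.0001 = 0.2202.

Power ≈ 0.220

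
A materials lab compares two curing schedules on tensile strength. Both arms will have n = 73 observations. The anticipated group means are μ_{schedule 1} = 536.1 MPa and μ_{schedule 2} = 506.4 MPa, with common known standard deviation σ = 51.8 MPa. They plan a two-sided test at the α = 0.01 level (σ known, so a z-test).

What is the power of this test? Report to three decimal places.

Standardized effect: d = |μ_{schedule 1} − μ_{schedule 2}| / σ = |536.1 − 506.4| / 51.8 = 0.5734
Noncentrality parameter: δ = d·√(n/2) = 0.5734 × √(73/2) = 3.4640
Two-sided α = 0.01 → critical value z_{0.005} = 2.576.
Power = Φ(δ − 2.576) + Φ(−δ − 2.576) = Φ(0.888) + Φ(-6.040) = 0.8128 + 0.0000 = 0.8128.

Power ≈ 0.813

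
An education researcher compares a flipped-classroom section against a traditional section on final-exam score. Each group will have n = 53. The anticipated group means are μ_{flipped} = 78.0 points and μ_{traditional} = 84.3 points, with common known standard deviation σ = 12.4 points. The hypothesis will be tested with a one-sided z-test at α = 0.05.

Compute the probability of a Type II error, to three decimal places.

β ≈ 0.166

Standardized effect: d = |μ_{flipped} − μ_{traditional}| / σ = |78.0 − 84.3| / 12.4 = 0.5081
Noncentrality parameter: δ = d·√(n/2) = 0.5081 × √(53/2) = 2.6154
One-sided α = 0.05 → critical value z_{0.05} = 1.645.
Power = P(Z > 1.645 − δ) = Φ(0.971) = 0.8341.
Type II error: β = 1 − power = 1 − 0.8341 = 0.1659.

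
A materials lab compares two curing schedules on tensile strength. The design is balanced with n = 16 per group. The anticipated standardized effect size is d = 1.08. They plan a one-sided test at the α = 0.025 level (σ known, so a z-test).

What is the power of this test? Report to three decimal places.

Power ≈ 0.863

Noncentrality parameter: δ = d·√(n/2) = 1.08 × √(16/2) = 3.0547
Critical value for a one-sided test at α = 0.025: z_α = 1.960.
Power = P(Z > 1.960 − δ) = Φ(1.095) = 0.8632.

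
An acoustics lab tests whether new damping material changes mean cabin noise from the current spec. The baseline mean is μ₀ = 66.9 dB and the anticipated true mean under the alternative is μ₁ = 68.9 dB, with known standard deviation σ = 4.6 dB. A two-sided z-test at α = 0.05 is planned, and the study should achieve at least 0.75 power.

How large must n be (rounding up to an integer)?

Standardized effect: d = |μ₁ − μ₀| / σ = |68.9 − 66.9| / 4.6 = 0.4348
Set Φ(δ − 1.960) = 0.75; then δ − 1.960 = Φ⁻¹(0.75) = 0.674, giving δ = 2.634.
(Ignoring the negligible lower-tail rejection probability gives the usual closed-form inversion.)
δ = d·√n ⇒ n = (δ/d)² = (2.634 / 0.4348)² = 36.71.
Rounding up, n = 37.

n = 37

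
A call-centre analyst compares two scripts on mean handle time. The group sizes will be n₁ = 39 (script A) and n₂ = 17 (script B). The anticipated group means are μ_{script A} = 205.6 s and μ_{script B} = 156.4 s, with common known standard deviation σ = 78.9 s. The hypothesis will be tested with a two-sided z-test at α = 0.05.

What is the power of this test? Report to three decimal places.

Power ≈ 0.574

Standardized effect: d = |μ_{script A} − μ_{script B}| / σ = |205.6 − 156.4| / 78.9 = 0.6236
Noncentrality parameter: δ = d / √(1/n₁ + 1/n₂) = 0.6236 / √(1/39 + 1/17) = 2.1456
Critical value for a two-sided test at α = 0.05: z_{α/2} = 1.960.
Power = Φ(δ − 1.960) + Φ(−δ − 1.960) = Φ(0.186) + Φ(-4.106) = 0.5736 + 0.0000 = 0.5737.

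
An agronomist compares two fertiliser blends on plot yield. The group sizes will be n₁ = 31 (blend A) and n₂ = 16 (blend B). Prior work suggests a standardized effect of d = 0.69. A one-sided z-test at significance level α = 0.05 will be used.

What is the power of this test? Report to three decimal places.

Power ≈ 0.725

Noncentrality parameter: δ = d / √(1/n₁ + 1/n₂) = 0.69 / √(1/31 + 1/16) = 2.2415
One-sided α = 0.05 → critical value z_{0.05} = 1.645.
Power = P(Z > 1.645 − δ) = Φ(0.597) = 0.7246.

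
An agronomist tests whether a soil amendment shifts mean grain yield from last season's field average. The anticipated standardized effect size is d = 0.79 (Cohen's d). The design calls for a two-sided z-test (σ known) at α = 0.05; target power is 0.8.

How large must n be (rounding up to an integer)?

For power 0.8 need Φ(δ − z_{0.025}) = 0.8, so δ = z_{0.025} + z_{0.20} = 1.960 + 0.842 = 2.802.
(Ignoring the negligible lower-tail rejection probability gives the usual closed-form inversion.)
δ = d·√n ⇒ n = (δ/d)² = (2.802 / 0.79)² = 12.58.
Rounding up, n = 13.

n = 13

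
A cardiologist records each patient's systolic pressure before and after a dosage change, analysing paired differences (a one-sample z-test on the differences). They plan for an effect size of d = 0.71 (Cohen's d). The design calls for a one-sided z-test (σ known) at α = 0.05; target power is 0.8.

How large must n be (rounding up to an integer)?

n = 13

Set Φ(δ − 1.645) = 0.8; then δ − 1.645 = Φ⁻¹(0.8) = 0.842, giving δ = 2.486.
δ = d·√n ⇒ n = (δ/d)² = (2.486 / 0.71)² = 12.26.
Round up to the next whole unit.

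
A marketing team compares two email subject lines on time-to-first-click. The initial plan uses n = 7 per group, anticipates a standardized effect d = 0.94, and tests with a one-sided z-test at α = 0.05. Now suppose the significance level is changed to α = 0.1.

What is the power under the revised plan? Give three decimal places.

Power ≈ 0.683

δ = d·√(n/2) = 0.94 × √(7/2) = 1.7586 (unchanged). New critical value: z_{0.1} = 1.282.
Revised power = Φ(δ − 1.282) = Φ(0.477) = 0.6833.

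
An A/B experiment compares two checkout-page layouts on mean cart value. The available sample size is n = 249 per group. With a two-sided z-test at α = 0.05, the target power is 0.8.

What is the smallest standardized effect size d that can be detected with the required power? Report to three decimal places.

d ≈ 0.251

Required noncentrality: δ = z_{0.025} + z_{0.20} = 1.960 + 0.842 = 2.802.
(The second rejection-region term Φ(−δ − z_{α/2}) is negligible and dropped.)
δ = d·√(n/2) ⇒ d = δ/√(n/2) = 2.802/√(249/2) = 0.2511.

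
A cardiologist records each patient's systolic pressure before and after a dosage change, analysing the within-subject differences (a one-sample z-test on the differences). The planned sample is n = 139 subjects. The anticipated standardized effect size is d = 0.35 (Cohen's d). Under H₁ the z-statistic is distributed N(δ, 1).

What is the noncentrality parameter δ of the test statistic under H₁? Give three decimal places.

The noncentrality parameter scales effect size by the design's sample-size factor: δ = d·√n = 0.35 × √139 = 4.1264

δ ≈ 4.126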